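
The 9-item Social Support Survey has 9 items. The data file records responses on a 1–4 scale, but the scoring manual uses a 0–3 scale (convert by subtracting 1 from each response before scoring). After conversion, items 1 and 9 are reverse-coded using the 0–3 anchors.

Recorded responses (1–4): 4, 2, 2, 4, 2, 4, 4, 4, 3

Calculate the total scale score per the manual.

16

Convert to 0–3: 3, 1, 1, 3, 1, 3, 3, 3, 2
Reverse-coded (on a 0–3 scale, reversed = 3 − raw):
  item 1: 3 − 3 = 0
  item 9: 3 − 2 = 1
Scored: 0, 1, 1, 3, 1, 3, 3, 3, 1
Total = 16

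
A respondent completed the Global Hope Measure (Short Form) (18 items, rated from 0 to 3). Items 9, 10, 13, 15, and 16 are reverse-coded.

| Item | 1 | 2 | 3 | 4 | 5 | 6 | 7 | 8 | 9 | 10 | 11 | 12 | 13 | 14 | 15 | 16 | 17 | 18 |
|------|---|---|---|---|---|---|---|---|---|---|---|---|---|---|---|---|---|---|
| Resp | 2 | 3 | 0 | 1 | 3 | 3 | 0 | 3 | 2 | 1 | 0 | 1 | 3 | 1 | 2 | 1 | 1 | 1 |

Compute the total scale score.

Raw sum = 28. Reverse-coded items: 9, 10, 13, 15, 16; their raw sum = 9.
Each reversal replaces raw with 3 − raw, changing the total by 3 − 2·raw per item.
Total = 28 + 5·3 − 2·9 = 28 + 15 − 18 = 25

25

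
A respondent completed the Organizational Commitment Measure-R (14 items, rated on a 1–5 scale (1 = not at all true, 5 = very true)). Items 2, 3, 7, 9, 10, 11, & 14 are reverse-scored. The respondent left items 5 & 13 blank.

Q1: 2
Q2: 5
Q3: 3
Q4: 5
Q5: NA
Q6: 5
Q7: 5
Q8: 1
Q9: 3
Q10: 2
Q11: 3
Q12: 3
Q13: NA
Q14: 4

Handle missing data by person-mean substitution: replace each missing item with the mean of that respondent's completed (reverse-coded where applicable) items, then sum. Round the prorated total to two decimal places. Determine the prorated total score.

38.50

Reverse-coded (reversed = (1+5) − raw = 6 − raw):
  item 2: 6 − 5 = 1
  item 3: 6 − 3 = 3
  item 7: 6 − 5 = 1
  item 9: 6 − 3 = 3
  item 10: 6 − 2 = 4
  item 11: 6 − 3 = 3
  item 14: 6 − 4 = 2
Completed scored items (12 of 14): 2, 1, 3, 5, 5, 1, 1, 3, 4, 3, 3, 2; sum = 33.
Person mean = 33 / 12 ≈ 2.7500
Prorated total = (33 / 12) × 14 = 38.50 (to 2 dp)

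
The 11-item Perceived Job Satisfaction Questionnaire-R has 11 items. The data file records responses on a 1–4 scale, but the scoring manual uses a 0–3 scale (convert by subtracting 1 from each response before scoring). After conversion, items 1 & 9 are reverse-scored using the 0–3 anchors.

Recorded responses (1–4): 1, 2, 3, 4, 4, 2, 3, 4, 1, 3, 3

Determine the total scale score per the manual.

Convert to 0–3: 0, 1, 2, 3, 3, 1, 2, 3, 0, 2, 2
Reverse-coded (on a 0–3 scale, reversed = 3 − raw):
  item 1: 3 − 0 = 3
  item 9: 3 − 0 = 3
Scored: 3, 1, 2, 3, 3, 1, 2, 3, 3, 2, 2
Total = 25

25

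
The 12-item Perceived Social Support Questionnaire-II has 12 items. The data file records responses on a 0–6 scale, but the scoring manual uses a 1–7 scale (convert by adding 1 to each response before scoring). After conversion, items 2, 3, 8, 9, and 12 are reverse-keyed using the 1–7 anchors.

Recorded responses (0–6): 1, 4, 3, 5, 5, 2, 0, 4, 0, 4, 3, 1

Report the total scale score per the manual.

Convert to 1–7: 2, 5, 4, 6, 6, 3, 1, 5, 1, 5, 4, 2
Reverse-coded (reverse-coded value = 8 − response):
  item 2: 8 − 5 = 3
  item 3: 8 − 4 = 4
  item 8: 8 − 5 = 3
  item 9: 8 − 1 = 7
  item 12: 8 − 2 = 6
Scored: 2, 3, 4, 6, 6, 3, 1, 3, 7, 5, 4, 6
Total = 50

50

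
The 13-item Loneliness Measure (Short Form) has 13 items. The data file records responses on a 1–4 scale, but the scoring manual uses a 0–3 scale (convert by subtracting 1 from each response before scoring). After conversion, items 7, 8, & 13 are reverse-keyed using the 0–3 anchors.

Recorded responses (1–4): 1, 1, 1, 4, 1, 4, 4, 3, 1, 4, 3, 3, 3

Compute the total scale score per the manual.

Convert to 0–3: 0, 0, 0, 3, 0, 3, 3, 2, 0, 3, 2, 2, 2
Reverse-coded (reversed = (0+3) − raw = 3 − raw):
  item 7: 3 − 3 = 0
  item 8: 3 − 2 = 1
  item 13: 3 − 2 = 1
Scored: 0, 0, 0, 3, 0, 3, 0, 1, 0, 3, 2, 2, 1
Total = 15

15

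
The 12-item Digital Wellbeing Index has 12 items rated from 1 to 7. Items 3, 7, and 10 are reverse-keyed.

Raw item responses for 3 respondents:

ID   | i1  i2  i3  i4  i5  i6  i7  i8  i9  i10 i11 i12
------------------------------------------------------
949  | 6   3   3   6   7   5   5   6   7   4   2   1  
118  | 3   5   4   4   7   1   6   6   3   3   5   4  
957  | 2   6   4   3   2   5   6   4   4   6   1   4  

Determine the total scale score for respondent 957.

39

Respondent 957 raw: 2, 6, 4, 3, 2, 5, 6, 4, 4, 6, 1, 4.
Reverse-coded (on a 1–7 scale, reversed = 8 − raw):
  item 1: 2
  item 2: 6
  item 3: 8 − 4 = 4
  item 4: 3
  item 5: 2
  item 6: 5
  item 7: 8 − 6 = 2
  item 8: 4
  item 9: 4
  item 10: 8 − 6 = 2
  item 11: 1
  item 12: 4
Sum = 2 + 6 + 4 + 3 + 2 + 5 + 2 + 4 + 4 + 2 + 1 + 4 = 39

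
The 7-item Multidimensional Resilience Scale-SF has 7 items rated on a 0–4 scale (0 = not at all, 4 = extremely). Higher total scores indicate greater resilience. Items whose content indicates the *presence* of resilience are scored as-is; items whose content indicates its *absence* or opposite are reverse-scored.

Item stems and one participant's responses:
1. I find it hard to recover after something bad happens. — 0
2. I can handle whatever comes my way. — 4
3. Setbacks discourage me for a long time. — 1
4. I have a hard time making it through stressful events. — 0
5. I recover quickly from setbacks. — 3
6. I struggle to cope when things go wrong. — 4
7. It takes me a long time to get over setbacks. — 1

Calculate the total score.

21

Items 1, 3, 4, 6, 7 describe the absence/opposite of resilience → reverse-score.
reverse-coded value = 4 − response.
  item 1: 4 − 0 = 4
  item 2: 4
  item 3: 4 − 1 = 3
  item 4: 4 − 0 = 4
  item 5: 3
  item 6: 4 − 4 = 0
  item 7: 4 − 1 = 3
Total = 4 + 4 + 3 + 4 + 3 + 0 + 3 = 21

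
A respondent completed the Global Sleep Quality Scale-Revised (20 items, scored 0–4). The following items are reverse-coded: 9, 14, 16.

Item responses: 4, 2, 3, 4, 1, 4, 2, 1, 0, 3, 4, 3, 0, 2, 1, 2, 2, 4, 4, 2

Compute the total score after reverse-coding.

52

Reversing items 9, 14, and 16 with 4 − raw:
Total = 4 + 2 + 3 + 4 + 1 + 4 + 2 + 1 + (4−0) + 3 + 4 + 3 + 0 + (4−2) + 1 + (4−2) + 2 + 4 + 4 + 2
      = 4 + 2 + 3 + 4 + 1 + 4 + 2 + 1 + 4 + 3 + 4 + 3 + 0 + 2 + 1 + 2 + 2 + 4 + 4 + 2 = 52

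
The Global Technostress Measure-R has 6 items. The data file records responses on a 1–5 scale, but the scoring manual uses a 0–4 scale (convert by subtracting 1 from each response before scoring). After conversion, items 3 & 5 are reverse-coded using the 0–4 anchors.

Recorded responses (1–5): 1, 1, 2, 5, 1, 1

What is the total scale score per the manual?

Convert to 0–4: 0, 0, 1, 4, 0, 0
Reverse-coded (reversed = (0+4) − raw = 4 − raw):
  item 3: 4 − 1 = 3
  item 5: 4 − 0 = 4
Scored: 0, 0, 3, 4, 4, 0
Total = 11

11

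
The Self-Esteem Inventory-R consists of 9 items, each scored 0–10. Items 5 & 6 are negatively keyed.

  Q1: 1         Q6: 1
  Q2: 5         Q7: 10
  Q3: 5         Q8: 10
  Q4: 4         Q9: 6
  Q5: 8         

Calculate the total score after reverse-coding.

52

Reversing items 5 and 6 with 10 − raw:
Total = 1 + 5 + 5 + 4 + (10−8) + (10−1) + 10 + 10 + 6
      = 1 + 5 + 5 + 4 + 2 + 9 + 10 + 10 + 6 = 52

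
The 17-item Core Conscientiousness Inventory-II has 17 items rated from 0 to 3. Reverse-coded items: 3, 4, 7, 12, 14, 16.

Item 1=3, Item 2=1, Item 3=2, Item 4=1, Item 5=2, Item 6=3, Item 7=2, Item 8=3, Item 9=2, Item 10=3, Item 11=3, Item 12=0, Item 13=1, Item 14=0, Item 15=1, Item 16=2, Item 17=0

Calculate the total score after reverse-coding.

33

Raw sum = 29. Reverse-coded items: 3, 4, 7, 12, 14, 16; their raw sum = 7.
Each reversal replaces raw with 3 − raw, changing the total by 3 − 2·raw per item.
Total = 29 + 6·3 − 2·7 = 29 + 18 − 14 = 33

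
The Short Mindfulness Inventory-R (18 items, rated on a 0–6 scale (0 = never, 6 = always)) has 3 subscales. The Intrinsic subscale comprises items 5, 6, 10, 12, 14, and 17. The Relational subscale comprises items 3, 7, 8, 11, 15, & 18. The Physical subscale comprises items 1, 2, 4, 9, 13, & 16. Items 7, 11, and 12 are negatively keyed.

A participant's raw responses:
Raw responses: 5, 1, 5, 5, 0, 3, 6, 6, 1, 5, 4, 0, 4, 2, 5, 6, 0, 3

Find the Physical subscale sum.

Physical items: 1, 2, 4, 9, 13, 16.
  item 1: 5
  item 2: 1
  item 4: 5
  item 9: 1
  item 13: 4
  item 16: 6
Sum = 5 + 1 + 5 + 1 + 4 + 6 = 22

22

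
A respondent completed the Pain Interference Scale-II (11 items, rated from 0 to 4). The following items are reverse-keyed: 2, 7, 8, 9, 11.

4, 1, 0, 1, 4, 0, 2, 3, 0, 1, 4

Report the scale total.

Reverse-keyed items use 4 − raw:
  item 2: 4 − 1 = 3
  item 7: 4 − 2 = 2
  item 8: 4 − 3 = 1
  item 9: 4 − 0 = 4
  item 11: 4 − 4 = 0
Scored responses: 4, 3, 0, 1, 4, 0, 2, 1, 4, 1, 0
Total = 4 + 3 + 0 + 1 + 4 + 0 + 2 + 1 + 4 + 1 + 0 = 20

20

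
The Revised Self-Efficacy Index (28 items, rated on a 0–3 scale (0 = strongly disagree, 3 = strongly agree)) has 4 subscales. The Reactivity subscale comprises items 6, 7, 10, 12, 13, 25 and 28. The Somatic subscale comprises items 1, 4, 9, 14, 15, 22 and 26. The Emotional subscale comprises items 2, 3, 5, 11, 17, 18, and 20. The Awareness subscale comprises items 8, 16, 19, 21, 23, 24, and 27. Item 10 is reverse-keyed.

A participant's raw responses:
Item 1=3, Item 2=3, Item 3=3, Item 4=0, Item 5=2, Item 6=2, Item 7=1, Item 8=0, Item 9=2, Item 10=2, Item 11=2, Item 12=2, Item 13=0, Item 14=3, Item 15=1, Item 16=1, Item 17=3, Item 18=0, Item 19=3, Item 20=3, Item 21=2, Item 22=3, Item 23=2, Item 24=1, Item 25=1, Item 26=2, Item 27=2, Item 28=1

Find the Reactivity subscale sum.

Reactivity items: 6, 7, 10, 12, 13, 25, 28.
Of these, item 10 is reverse-keyed; on a 0–3 scale, reversed = 3 − raw.
  item 6: 2
  item 7: 1
  item 10: 3 − 2 = 1
  item 12: 2
  item 13: 0
  item 25: 1
  item 28: 1
Sum = 2 + 1 + 1 + 2 + 0 + 1 + 1 = 8

8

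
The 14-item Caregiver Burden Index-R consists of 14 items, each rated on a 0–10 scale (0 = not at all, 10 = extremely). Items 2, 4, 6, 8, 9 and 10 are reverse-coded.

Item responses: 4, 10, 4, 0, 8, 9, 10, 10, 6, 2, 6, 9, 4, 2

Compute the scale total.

Reversing items 2, 4, 6, 8, 9, & 10 with 10 − raw:
Total = 4 + (10−10) + 4 + (10−0) + 8 + (10−9) + 10 + (10−10) + (10−6) + (10−2) + 6 + 9 + 4 + 2
      = 4 + 0 + 4 + 10 + 8 + 1 + 10 + 0 + 4 + 8 + 6 + 9 + 4 + 2 = 70

70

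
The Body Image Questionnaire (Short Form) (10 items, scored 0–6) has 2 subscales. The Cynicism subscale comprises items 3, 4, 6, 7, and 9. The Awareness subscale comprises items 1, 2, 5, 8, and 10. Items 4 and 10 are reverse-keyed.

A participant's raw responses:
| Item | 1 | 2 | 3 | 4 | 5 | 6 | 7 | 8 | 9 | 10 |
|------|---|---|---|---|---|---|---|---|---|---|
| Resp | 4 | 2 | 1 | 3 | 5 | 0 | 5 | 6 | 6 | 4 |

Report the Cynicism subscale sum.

15

Cynicism items: 3, 4, 6, 7, 9.
Of these, item 4 is reverse-keyed; reversed = (0+6) − raw = 6 − raw.
  item 3: 1
  item 4: 6 − 3 = 3
  item 6: 0
  item 7: 5
  item 9: 6
Sum = 1 + 3 + 0 + 5 + 6 = 15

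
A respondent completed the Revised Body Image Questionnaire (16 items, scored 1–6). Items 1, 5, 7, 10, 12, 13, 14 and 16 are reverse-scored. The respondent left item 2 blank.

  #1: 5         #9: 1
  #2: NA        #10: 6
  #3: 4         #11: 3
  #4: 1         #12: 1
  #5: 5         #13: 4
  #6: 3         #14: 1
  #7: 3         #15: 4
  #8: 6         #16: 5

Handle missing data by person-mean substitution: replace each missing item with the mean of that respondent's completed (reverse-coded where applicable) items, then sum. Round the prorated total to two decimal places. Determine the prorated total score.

Reverse-coded (reversed = (1+6) − raw = 7 − raw):
  item 1: 7 − 5 = 2
  item 5: 7 − 5 = 2
  item 7: 7 − 3 = 4
  item 10: 7 − 6 = 1
  item 12: 7 − 1 = 6
  item 13: 7 − 4 = 3
  item 14: 7 − 1 = 6
  item 16: 7 − 5 = 2
Completed scored items (15 of 16): 2, 4, 1, 2, 3, 4, 6, 1, 1, 3, 6, 3, 6, 4, 2; sum = 48.
Person mean = 48 / 15 ≈ 3.2000
Prorated total = (48 / 15) × 16 = 51.20 (to 2 dp)

51.20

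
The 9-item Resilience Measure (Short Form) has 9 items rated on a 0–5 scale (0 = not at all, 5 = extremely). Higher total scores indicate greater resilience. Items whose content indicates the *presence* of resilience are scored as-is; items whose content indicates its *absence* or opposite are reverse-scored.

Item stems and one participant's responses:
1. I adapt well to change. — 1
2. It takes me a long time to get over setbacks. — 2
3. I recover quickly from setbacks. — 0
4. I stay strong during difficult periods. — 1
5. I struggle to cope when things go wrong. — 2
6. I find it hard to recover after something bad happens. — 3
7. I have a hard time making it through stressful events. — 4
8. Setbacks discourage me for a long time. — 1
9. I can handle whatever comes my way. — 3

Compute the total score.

Items 2, 5, 6, 7, 8 describe the absence/opposite of resilience → reverse-score.
reversed = (0+5) − raw = 5 − raw.
  item 1: 1
  item 2: 5 − 2 = 3
  item 3: 0
  item 4: 1
  item 5: 5 − 2 = 3
  item 6: 5 − 3 = 2
  item 7: 5 − 4 = 1
  item 8: 5 − 1 = 4
  item 9: 3
Total = 1 + 3 + 0 + 1 + 3 + 2 + 1 + 4 + 3 = 18

18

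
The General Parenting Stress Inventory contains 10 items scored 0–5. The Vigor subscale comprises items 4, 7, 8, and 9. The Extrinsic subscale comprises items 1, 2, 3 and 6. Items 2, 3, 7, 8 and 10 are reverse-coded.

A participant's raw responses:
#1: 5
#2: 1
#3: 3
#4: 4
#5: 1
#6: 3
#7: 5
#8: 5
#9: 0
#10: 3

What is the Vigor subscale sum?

4

Vigor items: 4, 7, 8, 9.
Of these, items 7 & 8 are reverse-coded; on a 0–5 scale, reversed = 5 − raw.
  item 4: 4
  item 7: 5 − 5 = 0
  item 8: 5 − 5 = 0
  item 9: 0
Sum = 4 + 0 + 0 + 0 = 4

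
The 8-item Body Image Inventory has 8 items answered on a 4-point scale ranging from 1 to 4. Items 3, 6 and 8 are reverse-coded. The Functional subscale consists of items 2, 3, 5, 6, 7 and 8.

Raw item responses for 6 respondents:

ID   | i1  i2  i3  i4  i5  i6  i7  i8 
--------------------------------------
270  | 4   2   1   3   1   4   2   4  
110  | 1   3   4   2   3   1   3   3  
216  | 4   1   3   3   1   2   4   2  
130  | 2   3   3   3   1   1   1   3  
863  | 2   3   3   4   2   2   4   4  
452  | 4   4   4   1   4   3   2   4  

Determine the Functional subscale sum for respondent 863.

Respondent 863 raw: 2, 3, 3, 4, 2, 2, 4, 4.
Functional items: 2, 3, 5, 6, 7, 8.
Reverse-coded (reversed = (1+4) − raw = 5 − raw):
  item 2: 3
  item 3: 5 − 3 = 2
  item 5: 2
  item 6: 5 − 2 = 3
  item 7: 4
  item 8: 5 − 4 = 1
Sum = 3 + 2 + 2 + 3 + 4 + 1 = 15

15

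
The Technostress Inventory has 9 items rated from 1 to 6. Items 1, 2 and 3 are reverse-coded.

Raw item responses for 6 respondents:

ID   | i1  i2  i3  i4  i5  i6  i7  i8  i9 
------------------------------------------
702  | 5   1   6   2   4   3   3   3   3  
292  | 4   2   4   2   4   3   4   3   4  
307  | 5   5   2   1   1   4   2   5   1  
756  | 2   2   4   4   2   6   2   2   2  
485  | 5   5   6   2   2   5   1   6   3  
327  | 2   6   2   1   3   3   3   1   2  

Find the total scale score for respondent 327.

Respondent 327 raw: 2, 6, 2, 1, 3, 3, 3, 1, 2.
Reverse-coded (reversed = (1+6) − raw = 7 − raw):
  item 1: 7 − 2 = 5
  item 2: 7 − 6 = 1
  item 3: 7 − 2 = 5
  item 4: 1
  item 5: 3
  item 6: 3
  item 7: 3
  item 8: 1
  item 9: 2
Sum = 5 + 1 + 5 + 1 + 3 + 3 + 3 + 1 + 2 = 24

24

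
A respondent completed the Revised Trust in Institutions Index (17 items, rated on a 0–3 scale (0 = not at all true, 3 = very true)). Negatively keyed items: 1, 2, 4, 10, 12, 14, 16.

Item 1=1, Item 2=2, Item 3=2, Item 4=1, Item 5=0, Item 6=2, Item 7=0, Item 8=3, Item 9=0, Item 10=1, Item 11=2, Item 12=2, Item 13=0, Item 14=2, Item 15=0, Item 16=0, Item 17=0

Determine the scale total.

Reversing items 1, 2, 4, 10, 12, 14, and 16 with 3 − raw:
Total = (3−1) + (3−2) + 2 + (3−1) + 0 + 2 + 0 + 3 + 0 + (3−1) + 2 + (3−2) + 0 + (3−2) + 0 + (3−0) + 0
      = 2 + 1 + 2 + 2 + 0 + 2 + 0 + 3 + 0 + 2 + 2 + 1 + 0 + 1 + 0 + 3 + 0 = 21

21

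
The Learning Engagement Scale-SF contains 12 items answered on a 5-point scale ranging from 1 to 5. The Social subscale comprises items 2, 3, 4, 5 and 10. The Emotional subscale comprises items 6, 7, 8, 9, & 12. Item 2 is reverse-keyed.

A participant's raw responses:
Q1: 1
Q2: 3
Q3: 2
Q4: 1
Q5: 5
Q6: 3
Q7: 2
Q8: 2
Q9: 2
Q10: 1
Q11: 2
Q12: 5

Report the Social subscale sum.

12

Social items: 2, 3, 4, 5, 10.
Of these, item 2 is reverse-keyed; reverse-coded value = 6 − response.
  item 2: 6 − 3 = 3
  item 3: 2
  item 4: 1
  item 5: 5
  item 10: 1
Sum = 3 + 2 + 1 + 5 + 1 = 12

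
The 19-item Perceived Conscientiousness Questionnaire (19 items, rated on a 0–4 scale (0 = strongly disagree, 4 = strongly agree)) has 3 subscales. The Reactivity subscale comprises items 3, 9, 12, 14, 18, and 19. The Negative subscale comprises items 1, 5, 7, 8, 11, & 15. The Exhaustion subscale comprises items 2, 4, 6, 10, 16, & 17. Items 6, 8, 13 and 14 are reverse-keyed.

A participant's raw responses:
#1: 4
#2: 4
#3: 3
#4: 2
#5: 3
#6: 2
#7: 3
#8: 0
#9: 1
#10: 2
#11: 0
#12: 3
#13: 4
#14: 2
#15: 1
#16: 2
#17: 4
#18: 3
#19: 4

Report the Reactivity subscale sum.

Reactivity items: 3, 9, 12, 14, 18, 19.
Of these, item 14 is reverse-keyed; on a 0–4 scale, reversed = 4 − raw.
  item 3: 3
  item 9: 1
  item 12: 3
  item 14: 4 − 2 = 2
  item 18: 3
  item 19: 4
Sum = 3 + 1 + 3 + 2 + 3 + 4 = 16

16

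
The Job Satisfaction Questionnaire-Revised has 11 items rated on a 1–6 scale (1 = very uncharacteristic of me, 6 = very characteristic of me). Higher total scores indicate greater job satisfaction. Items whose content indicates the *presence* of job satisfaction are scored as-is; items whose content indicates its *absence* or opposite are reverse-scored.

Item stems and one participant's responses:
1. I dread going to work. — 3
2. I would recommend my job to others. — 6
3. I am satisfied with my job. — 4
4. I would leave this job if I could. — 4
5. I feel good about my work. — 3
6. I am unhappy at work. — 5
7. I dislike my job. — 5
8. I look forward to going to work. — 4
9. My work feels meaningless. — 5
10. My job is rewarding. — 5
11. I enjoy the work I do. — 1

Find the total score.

36

Items 1, 4, 6, 7, 9 describe the absence/opposite of job satisfaction → reverse-score.
reversed = (1+6) − raw = 7 − raw.
  item 1: 7 − 3 = 4
  item 2: 6
  item 3: 4
  item 4: 7 − 4 = 3
  item 5: 3
  item 6: 7 − 5 = 2
  item 7: 7 − 5 = 2
  item 8: 4
  item 9: 7 − 5 = 2
  item 10: 5
  item 11: 1
Total = 4 + 6 + 4 + 3 + 3 + 2 + 2 + 4 + 2 + 5 + 1 = 36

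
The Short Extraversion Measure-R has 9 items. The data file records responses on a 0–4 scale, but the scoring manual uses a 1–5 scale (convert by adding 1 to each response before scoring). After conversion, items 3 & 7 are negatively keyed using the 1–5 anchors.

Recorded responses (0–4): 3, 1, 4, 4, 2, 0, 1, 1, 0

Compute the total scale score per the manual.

23

Convert to 1–5: 4, 2, 5, 5, 3, 1, 2, 2, 1
Reverse-coded (reversed = (1+5) − raw = 6 − raw):
  item 3: 6 − 5 = 1
  item 7: 6 − 2 = 4
Scored: 4, 2, 1, 5, 3, 1, 4, 2, 1
Total = 23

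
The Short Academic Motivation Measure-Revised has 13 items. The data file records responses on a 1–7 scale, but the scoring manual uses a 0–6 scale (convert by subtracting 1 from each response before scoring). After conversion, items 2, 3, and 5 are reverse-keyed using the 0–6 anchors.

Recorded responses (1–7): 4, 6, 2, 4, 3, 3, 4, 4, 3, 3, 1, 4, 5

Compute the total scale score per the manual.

Convert to 0–6: 3, 5, 1, 3, 2, 2, 3, 3, 2, 2, 0, 3, 4
Reverse-coded (on a 0–6 scale, reversed = 6 − raw):
  item 2: 6 − 5 = 1
  item 3: 6 − 1 = 5
  item 5: 6 − 2 = 4
Scored: 3, 1, 5, 3, 4, 2, 3, 3, 2, 2, 0, 3, 4
Total = 35

35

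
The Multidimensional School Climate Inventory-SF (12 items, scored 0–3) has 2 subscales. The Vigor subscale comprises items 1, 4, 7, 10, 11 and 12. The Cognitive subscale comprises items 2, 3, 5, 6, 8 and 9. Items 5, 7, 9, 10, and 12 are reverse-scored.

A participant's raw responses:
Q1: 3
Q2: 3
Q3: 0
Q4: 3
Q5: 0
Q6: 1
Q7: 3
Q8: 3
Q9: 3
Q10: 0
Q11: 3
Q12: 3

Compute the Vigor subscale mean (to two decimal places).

2.00

Vigor items: 1, 4, 7, 10, 11, 12.
Of these, items 7, 10 and 12 are reverse-scored; reversed = (0+3) − raw = 3 − raw.
  item 1: 3
  item 4: 3
  item 7: 3 − 3 = 0
  item 10: 3 − 0 = 3
  item 11: 3
  item 12: 3 − 3 = 0
Sum = 3 + 3 + 0 + 3 + 3 + 0 = 12
Mean = 12 / 6 = 2.00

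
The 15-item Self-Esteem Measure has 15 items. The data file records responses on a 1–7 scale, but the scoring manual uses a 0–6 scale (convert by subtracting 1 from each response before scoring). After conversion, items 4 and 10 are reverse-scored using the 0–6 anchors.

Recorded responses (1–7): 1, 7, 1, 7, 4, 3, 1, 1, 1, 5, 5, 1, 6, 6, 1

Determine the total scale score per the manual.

Convert to 0–6: 0, 6, 0, 6, 3, 2, 0, 0, 0, 4, 4, 0, 5, 5, 0
Reverse-coded (reverse-coded value = 6 − response):
  item 4: 6 − 6 = 0
  item 10: 6 − 4 = 2
Scored: 0, 6, 0, 0, 3, 2, 0, 0, 0, 2, 4, 0, 5, 5, 0
Total = 27

27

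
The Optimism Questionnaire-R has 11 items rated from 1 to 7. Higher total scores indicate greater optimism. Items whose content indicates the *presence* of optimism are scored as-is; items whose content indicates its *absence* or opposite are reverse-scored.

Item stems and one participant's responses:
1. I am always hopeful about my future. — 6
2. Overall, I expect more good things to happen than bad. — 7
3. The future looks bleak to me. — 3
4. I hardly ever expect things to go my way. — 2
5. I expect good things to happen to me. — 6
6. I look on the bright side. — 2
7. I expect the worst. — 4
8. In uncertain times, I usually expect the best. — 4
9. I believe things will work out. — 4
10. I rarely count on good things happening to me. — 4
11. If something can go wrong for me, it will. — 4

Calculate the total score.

52

Items 3, 4, 7, 10, 11 describe the absence/opposite of optimism → reverse-score.
reverse-coded value = 8 − response.
  item 1: 6
  item 2: 7
  item 3: 8 − 3 = 5
  item 4: 8 − 2 = 6
  item 5: 6
  item 6: 2
  item 7: 8 − 4 = 4
  item 8: 4
  item 9: 4
  item 10: 8 − 4 = 4
  item 11: 8 − 4 = 4
Total = 6 + 7 + 5 + 6 + 6 + 2 + 4 + 4 + 4 + 4 + 4 = 52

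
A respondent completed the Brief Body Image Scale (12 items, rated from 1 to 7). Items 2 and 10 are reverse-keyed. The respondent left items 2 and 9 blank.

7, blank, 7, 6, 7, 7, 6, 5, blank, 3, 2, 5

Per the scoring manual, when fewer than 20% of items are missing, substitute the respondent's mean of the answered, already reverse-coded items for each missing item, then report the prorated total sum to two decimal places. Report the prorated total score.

68.40

Reverse-coded (reverse-coded value = 8 − response):
  item 10: 8 − 3 = 5
Completed scored items (10 of 12): 7, 7, 6, 7, 7, 6, 5, 5, 2, 5; sum = 57.
Person mean = 57 / 10 ≈ 5.7000
Prorated total = (57 / 10) × 12 = 68.40 (to 2 dp)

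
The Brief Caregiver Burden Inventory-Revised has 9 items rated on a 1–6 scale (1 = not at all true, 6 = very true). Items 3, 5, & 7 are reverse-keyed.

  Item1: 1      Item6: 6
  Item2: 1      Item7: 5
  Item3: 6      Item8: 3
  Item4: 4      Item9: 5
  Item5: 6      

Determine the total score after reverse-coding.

24

Apply reverse scoring (reverse-coded value = 7 − response):
  item 3: 7 − 6 = 1
  item 5: 7 − 6 = 1
  item 7: 7 − 5 = 2
Scored items: 1, 1, 1, 4, 1, 6, 2, 3, 5
Total = 1 + 1 + 1 + 4 + 1 + 6 + 2 + 3 + 5 = 24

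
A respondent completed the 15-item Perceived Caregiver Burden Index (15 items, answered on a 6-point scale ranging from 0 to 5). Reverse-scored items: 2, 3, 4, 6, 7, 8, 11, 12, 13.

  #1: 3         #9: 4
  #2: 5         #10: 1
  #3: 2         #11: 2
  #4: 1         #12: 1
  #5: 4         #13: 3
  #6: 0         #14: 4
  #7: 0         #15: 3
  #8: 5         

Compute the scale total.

45

Reverse-coded items (reversed = (0+5) − raw = 5 − raw):
  item 2: 5 − 5 = 0
  item 3: 5 − 2 = 3
  item 4: 5 − 1 = 4
  item 6: 5 − 0 = 5
  item 7: 5 − 0 = 5
  item 8: 5 − 5 = 0
  item 11: 5 − 2 = 3
  item 12: 5 − 1 = 4
  item 13: 5 − 3 = 2
After reverse-coding: 3, 0, 3, 4, 4, 5, 5, 0, 4, 1, 3, 4, 2, 4, 3
Total = 3 + 0 + 3 + 4 + 4 + 5 + 5 + 0 + 4 + 1 + 3 + 4 + 2 + 4 + 3 = 45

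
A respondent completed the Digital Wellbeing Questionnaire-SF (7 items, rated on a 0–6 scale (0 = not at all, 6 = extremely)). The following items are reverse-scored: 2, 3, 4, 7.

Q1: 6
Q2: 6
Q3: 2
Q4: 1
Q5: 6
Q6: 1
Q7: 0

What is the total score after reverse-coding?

28

Reverse-scored items use 6 − raw:
  item 2: 6 − 6 = 0
  item 3: 6 − 2 = 4
  item 4: 6 − 1 = 5
  item 7: 6 − 0 = 6
After reverse-coding: 6, 0, 4, 5, 6, 1, 6
Total = 6 + 0 + 4 + 5 + 6 + 1 + 6 = 28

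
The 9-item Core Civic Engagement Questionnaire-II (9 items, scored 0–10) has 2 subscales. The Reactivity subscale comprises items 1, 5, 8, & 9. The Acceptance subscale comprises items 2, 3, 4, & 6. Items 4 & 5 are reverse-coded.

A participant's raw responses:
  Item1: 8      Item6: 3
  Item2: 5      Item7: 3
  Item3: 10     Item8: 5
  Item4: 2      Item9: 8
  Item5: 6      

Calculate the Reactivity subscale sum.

Reactivity items: 1, 5, 8, 9.
Of these, item 5 is reverse-coded; reverse-coded value = 10 − response.
  item 1: 8
  item 5: 10 − 6 = 4
  item 8: 5
  item 9: 8
Sum = 8 + 4 + 5 + 8 = 25

25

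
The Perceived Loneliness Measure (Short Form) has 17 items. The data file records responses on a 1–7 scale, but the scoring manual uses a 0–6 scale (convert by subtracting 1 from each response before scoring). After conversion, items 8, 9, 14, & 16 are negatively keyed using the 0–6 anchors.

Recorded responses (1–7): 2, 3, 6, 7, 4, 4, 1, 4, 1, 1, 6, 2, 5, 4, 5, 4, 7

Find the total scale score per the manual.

Convert to 0–6: 1, 2, 5, 6, 3, 3, 0, 3, 0, 0, 5, 1, 4, 3, 4, 3, 6
Reverse-coded (reverse-coded value = 6 − response):
  item 8: 6 − 3 = 3
  item 9: 6 − 0 = 6
  item 14: 6 − 3 = 3
  item 16: 6 − 3 = 3
Scored: 1, 2, 5, 6, 3, 3, 0, 3, 6, 0, 5, 1, 4, 3, 4, 3, 6
Total = 55

55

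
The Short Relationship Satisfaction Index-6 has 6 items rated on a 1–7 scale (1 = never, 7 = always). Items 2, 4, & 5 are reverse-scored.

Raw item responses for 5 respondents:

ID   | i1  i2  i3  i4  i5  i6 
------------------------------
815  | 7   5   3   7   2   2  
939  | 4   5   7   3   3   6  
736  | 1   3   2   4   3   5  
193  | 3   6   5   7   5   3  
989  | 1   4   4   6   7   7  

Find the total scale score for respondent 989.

Respondent 989 raw: 1, 4, 4, 6, 7, 7.
Reverse-coded (reversed = (1+7) − raw = 8 − raw):
  item 1: 1
  item 2: 8 − 4 = 4
  item 3: 4
  item 4: 8 − 6 = 2
  item 5: 8 − 7 = 1
  item 6: 7
Sum = 1 + 4 + 4 + 2 + 1 + 7 = 19

19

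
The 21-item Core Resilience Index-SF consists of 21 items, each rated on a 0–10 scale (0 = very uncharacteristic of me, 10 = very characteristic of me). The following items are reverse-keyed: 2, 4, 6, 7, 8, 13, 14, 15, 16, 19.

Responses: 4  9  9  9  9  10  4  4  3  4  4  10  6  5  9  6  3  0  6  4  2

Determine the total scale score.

84

Reversing items 2, 4, 6, 7, 8, 13, 14, 15, 16 and 19 with 10 − raw:
Total = 4 + (10−9) + 9 + (10−9) + 9 + (10−10) + (10−4) + (10−4) + 3 + 4 + 4 + 10 + (10−6) + (10−5) + (10−9) + (10−6) + 3 + 0 + (10−6) + 4 + 2
      = 4 + 1 + 9 + 1 + 9 + 0 + 6 + 6 + 3 + 4 + 4 + 10 + 4 + 5 + 1 + 4 + 3 + 0 + 4 + 4 + 2 = 84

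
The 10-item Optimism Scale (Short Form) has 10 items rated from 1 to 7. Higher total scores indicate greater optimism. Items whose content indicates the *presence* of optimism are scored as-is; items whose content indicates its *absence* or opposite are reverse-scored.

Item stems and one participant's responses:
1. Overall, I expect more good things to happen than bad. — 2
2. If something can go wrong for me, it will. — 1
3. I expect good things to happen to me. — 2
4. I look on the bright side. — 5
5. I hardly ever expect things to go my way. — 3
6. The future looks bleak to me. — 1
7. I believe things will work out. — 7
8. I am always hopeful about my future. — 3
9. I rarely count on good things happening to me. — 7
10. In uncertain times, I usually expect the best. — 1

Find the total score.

Items 2, 5, 6, 9 describe the absence/opposite of optimism → reverse-score.
reverse-coded value = 8 − response.
  item 1: 2
  item 2: 8 − 1 = 7
  item 3: 2
  item 4: 5
  item 5: 8 − 3 = 5
  item 6: 8 − 1 = 7
  item 7: 7
  item 8: 3
  item 9: 8 − 7 = 1
  item 10: 1
Total = 2 + 7 + 2 + 5 + 5 + 7 + 7 + 3 + 1 + 1 = 40

40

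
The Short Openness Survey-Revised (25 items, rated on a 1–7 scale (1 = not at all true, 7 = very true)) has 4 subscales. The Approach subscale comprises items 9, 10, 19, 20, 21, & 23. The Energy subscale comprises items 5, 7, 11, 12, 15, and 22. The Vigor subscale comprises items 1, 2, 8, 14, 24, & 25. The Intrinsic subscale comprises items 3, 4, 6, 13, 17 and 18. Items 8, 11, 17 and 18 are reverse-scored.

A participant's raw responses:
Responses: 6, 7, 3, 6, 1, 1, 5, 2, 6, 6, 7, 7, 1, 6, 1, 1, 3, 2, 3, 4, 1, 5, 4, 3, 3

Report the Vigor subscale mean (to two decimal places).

Vigor items: 1, 2, 8, 14, 24, 25.
Of these, item 8 is reverse-scored; reversed = (1+7) − raw = 8 − raw.
  item 1: 6
  item 2: 7
  item 8: 8 − 2 = 6
  item 14: 6
  item 24: 3
  item 25: 3
Sum = 6 + 7 + 6 + 6 + 3 + 3 = 31
Mean = 31 / 6 = 5.17

5.17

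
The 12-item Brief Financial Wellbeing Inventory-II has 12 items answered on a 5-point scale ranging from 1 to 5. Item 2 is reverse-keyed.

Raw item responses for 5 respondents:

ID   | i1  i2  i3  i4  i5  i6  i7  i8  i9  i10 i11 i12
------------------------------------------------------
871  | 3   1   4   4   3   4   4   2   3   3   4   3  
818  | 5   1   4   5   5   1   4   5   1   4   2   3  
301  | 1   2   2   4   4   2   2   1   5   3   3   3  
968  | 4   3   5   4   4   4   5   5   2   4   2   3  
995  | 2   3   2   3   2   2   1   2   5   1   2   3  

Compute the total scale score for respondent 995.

Respondent 995 raw: 2, 3, 2, 3, 2, 2, 1, 2, 5, 1, 2, 3.
Reverse-coded (reversed = (1+5) − raw = 6 − raw):
  item 1: 2
  item 2: 6 − 3 = 3
  item 3: 2
  item 4: 3
  item 5: 2
  item 6: 2
  item 7: 1
  item 8: 2
  item 9: 5
  item 10: 1
  item 11: 2
  item 12: 3
Sum = 2 + 3 + 2 + 3 + 2 + 2 + 1 + 2 + 5 + 1 + 2 + 3 = 28

28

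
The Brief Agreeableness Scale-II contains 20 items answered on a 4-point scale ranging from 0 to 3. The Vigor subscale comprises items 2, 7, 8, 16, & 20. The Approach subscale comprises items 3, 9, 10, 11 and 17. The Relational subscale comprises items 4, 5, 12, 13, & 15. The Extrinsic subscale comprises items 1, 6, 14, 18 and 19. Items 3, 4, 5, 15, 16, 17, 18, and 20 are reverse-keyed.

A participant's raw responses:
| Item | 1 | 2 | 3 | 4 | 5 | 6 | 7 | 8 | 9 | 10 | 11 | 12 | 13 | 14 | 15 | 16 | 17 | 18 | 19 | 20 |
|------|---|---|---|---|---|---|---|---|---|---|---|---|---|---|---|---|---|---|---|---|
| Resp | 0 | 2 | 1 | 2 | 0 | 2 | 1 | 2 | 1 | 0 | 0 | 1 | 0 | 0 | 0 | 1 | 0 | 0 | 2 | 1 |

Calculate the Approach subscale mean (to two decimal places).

1.20

Approach items: 3, 9, 10, 11, 17.
Of these, items 3 & 17 are reverse-keyed; reversed = (0+3) − raw = 3 − raw.
  item 3: 3 − 1 = 2
  item 9: 1
  item 10: 0
  item 11: 0
  item 17: 3 − 0 = 3
Sum = 2 + 1 + 0 + 0 + 3 = 6
Mean = 6 / 5 = 1.20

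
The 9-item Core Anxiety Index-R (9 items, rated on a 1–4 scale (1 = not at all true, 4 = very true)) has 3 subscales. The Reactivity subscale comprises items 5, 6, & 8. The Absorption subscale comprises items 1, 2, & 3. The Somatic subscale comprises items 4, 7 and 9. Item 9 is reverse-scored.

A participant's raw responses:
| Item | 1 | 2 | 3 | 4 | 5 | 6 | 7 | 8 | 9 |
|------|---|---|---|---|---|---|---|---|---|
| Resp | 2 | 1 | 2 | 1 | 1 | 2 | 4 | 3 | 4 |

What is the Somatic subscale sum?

6

Somatic items: 4, 7, 9.
Of these, item 9 is reverse-scored; reverse-coded value = 5 − response.
  item 4: 1
  item 7: 4
  item 9: 5 − 4 = 1
Sum = 1 + 4 + 1 = 6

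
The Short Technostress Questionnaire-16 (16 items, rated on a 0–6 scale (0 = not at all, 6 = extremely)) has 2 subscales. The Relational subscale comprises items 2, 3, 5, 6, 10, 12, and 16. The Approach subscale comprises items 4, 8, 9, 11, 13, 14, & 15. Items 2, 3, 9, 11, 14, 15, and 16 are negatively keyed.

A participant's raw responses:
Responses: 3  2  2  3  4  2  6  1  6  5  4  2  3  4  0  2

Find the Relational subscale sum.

Relational items: 2, 3, 5, 6, 10, 12, 16.
Of these, items 2, 3, & 16 are negatively keyed; on a 0–6 scale, reversed = 6 − raw.
  item 2: 6 − 2 = 4
  item 3: 6 − 2 = 4
  item 5: 4
  item 6: 2
  item 10: 5
  item 12: 2
  item 16: 6 − 2 = 4
Sum = 4 + 4 + 4 + 2 + 5 + 2 + 4 = 25

25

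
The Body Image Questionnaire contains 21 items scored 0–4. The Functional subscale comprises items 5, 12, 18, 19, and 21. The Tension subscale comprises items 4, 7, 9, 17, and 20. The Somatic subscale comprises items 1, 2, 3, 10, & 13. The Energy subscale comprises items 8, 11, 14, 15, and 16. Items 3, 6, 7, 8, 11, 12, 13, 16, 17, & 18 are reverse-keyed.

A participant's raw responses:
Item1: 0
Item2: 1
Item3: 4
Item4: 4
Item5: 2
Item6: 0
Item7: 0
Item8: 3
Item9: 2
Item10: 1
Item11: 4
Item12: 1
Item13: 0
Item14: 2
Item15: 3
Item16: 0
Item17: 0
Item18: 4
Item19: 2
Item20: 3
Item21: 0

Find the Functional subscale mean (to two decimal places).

1.40

Functional items: 5, 12, 18, 19, 21.
Of these, items 12 & 18 are reverse-keyed; reversed = (0+4) − raw = 4 − raw.
  item 5: 2
  item 12: 4 − 1 = 3
  item 18: 4 − 4 = 0
  item 19: 2
  item 21: 0
Sum = 2 + 3 + 0 + 2 + 0 = 7
Mean = 7 / 5 = 1.40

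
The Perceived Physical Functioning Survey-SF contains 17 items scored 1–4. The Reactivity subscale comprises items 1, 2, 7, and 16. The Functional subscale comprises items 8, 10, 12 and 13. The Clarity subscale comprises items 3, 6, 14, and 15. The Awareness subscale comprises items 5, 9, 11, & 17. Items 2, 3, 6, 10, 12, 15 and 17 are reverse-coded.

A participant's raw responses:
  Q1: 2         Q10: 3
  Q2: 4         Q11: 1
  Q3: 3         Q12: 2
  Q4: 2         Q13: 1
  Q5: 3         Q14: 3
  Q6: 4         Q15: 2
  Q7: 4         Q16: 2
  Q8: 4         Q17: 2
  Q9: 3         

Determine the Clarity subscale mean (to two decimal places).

2.25

Clarity items: 3, 6, 14, 15.
Of these, items 3, 6, & 15 are reverse-coded; reversed = (1+4) − raw = 5 − raw.
  item 3: 5 − 3 = 2
  item 6: 5 − 4 = 1
  item 14: 3
  item 15: 5 − 2 = 3
Sum = 2 + 1 + 3 + 3 = 9
Mean = 9 / 4 = 2.25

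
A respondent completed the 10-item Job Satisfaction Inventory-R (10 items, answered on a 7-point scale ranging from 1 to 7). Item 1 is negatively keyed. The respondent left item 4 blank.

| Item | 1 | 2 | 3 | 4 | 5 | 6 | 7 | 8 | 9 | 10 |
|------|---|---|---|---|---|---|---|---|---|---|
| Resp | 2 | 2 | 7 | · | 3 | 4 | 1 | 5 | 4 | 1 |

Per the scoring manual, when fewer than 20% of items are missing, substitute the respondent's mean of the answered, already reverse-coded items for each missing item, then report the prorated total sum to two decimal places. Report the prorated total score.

36.67

Reverse-coded (on a 1–7 scale, reversed = 8 − raw):
  item 1: 8 − 2 = 6
Completed scored items (9 of 10): 6, 2, 7, 3, 4, 1, 5, 4, 1; sum = 33.
Person mean = 33 / 9 ≈ 3.6667
Prorated total = (33 / 9) × 10 = 36.67 (to 2 dp)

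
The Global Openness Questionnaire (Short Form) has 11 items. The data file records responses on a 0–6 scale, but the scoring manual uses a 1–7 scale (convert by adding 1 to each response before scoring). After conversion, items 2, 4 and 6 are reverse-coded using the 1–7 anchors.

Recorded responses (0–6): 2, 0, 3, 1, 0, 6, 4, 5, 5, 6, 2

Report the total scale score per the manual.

Convert to 1–7: 3, 1, 4, 2, 1, 7, 5, 6, 6, 7, 3
Reverse-coded (on a 1–7 scale, reversed = 8 − raw):
  item 2: 8 − 1 = 7
  item 4: 8 − 2 = 6
  item 6: 8 − 7 = 1
Scored: 3, 7, 4, 6, 1, 1, 5, 6, 6, 7, 3
Total = 49

49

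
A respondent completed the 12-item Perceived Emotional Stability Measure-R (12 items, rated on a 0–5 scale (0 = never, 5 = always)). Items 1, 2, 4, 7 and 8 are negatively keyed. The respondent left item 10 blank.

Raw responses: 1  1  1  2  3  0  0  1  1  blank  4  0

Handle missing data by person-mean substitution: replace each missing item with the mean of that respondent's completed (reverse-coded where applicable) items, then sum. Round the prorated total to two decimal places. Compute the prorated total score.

31.64

Reverse-coded (reversed = (0+5) − raw = 5 − raw):
  item 1: 5 − 1 = 4
  item 2: 5 − 1 = 4
  item 4: 5 − 2 = 3
  item 7: 5 − 0 = 5
  item 8: 5 − 1 = 4
Completed scored items (11 of 12): 4, 4, 1, 3, 3, 0, 5, 4, 1, 4, 0; sum = 29.
Person mean = 29 / 11 ≈ 2.6364
Prorated total = (29 / 11) × 12 = 31.64 (to 2 dp)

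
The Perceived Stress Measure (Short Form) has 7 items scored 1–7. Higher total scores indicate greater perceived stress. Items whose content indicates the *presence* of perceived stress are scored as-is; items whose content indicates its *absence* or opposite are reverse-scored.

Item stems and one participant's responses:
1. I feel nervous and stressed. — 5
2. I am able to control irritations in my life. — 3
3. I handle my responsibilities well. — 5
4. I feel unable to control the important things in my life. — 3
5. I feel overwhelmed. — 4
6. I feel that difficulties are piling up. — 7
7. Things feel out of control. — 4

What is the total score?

Items 2, 3 describe the absence/opposite of perceived stress → reverse-score.
on a 1–7 scale, reversed = 8 − raw.
  item 1: 5
  item 2: 8 − 3 = 5
  item 3: 8 − 5 = 3
  item 4: 3
  item 5: 4
  item 6: 7
  item 7: 4
Total = 5 + 5 + 3 + 3 + 4 + 7 + 4 = 31

31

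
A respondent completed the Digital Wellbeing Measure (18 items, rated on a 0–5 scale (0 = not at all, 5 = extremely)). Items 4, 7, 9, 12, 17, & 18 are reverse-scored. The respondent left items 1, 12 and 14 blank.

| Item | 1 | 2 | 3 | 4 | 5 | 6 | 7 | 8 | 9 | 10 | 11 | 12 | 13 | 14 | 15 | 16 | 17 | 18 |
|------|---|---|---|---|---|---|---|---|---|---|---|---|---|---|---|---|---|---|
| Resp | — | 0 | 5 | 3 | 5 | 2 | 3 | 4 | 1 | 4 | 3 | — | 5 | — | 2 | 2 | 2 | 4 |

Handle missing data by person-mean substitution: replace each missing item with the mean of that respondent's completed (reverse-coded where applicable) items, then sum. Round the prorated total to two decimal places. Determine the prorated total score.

52.80

Reverse-coded (reversed = (0+5) − raw = 5 − raw):
  item 4: 5 − 3 = 2
  item 7: 5 − 3 = 2
  item 9: 5 − 1 = 4
  item 17: 5 − 2 = 3
  item 18: 5 − 4 = 1
Completed scored items (15 of 18): 0, 5, 2, 5, 2, 2, 4, 4, 4, 3, 5, 2, 2, 3, 1; sum = 44.
Person mean = 44 / 15 ≈ 2.9333
Prorated total = (44 / 15) × 18 = 52.80 (to 2 dp)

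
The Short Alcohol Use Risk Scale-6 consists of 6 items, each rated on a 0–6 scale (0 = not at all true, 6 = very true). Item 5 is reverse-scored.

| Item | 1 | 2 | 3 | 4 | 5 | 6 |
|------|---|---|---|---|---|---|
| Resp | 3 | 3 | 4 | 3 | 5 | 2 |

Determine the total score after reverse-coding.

Reverse-coded items (on a 0–6 scale, reversed = 6 − raw):
  item 5: 6 − 5 = 1
Scored responses: 3, 3, 4, 3, 1, 2
Total = 3 + 3 + 4 + 3 + 1 + 2 = 16

16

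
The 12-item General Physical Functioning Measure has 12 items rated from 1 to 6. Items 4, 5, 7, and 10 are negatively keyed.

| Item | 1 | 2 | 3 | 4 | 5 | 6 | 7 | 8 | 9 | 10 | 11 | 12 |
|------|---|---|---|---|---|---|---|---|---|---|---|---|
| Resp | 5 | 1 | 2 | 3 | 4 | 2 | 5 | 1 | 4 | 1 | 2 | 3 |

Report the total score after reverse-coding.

Apply reverse scoring (reversed = (1+6) − raw = 7 − raw):
  item 4: 7 − 3 = 4
  item 5: 7 − 4 = 3
  item 7: 7 − 5 = 2
  item 10: 7 − 1 = 6
After reverse-coding: 5, 1, 2, 4, 3, 2, 2, 1, 4, 6, 2, 3
Total = 5 + 1 + 2 + 4 + 3 + 2 + 2 + 1 + 4 + 6 + 2 + 3 = 35

35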